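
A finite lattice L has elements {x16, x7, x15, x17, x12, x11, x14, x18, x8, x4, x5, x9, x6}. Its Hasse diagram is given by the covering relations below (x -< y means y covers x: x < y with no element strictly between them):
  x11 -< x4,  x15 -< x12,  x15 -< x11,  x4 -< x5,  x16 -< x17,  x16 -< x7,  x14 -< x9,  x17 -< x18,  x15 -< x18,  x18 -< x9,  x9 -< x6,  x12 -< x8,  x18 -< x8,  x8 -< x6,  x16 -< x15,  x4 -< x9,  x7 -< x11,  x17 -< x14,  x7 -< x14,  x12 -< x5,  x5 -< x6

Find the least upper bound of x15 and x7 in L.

Common upper bounds of {x15, x7}: x11, x4, x5, x6, x9.
The least among these is x11.

x11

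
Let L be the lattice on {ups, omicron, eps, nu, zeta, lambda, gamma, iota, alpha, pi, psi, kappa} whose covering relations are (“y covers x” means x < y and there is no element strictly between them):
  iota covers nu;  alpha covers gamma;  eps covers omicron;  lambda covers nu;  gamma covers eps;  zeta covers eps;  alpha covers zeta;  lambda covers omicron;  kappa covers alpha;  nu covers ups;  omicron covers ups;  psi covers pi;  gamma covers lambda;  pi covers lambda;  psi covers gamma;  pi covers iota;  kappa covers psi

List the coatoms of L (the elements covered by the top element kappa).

The coatoms are exactly the elements covered by kappa: alpha, psi.

alpha, psi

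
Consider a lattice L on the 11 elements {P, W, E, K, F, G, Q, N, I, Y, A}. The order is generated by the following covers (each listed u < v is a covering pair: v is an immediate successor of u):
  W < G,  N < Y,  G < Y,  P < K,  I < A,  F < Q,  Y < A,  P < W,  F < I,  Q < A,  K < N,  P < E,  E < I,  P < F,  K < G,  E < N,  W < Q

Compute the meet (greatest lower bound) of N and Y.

Common lower bounds of {N, Y}: E, K, N, P.
The greatest among these is N.

N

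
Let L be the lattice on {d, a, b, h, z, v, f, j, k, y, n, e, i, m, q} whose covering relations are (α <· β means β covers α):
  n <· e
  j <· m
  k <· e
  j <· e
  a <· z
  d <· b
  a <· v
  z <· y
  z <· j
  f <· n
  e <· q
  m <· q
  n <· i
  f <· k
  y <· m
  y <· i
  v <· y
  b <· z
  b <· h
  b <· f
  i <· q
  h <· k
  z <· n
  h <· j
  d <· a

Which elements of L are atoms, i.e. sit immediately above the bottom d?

a, b

The atoms are exactly the elements that cover d: a, b.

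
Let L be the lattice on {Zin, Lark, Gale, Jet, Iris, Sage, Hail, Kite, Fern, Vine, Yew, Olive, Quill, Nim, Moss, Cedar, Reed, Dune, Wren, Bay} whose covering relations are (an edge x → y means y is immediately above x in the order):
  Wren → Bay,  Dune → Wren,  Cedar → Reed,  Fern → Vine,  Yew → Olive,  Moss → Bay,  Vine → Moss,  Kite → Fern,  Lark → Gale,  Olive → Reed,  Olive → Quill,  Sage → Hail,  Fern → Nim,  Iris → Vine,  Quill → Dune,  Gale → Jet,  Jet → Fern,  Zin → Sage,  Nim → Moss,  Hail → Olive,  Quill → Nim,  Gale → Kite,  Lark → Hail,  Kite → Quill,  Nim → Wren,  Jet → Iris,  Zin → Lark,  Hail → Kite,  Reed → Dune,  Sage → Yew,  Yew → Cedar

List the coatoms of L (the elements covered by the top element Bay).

The coatoms are exactly the elements covered by Bay: Moss, Wren.

Moss, Wren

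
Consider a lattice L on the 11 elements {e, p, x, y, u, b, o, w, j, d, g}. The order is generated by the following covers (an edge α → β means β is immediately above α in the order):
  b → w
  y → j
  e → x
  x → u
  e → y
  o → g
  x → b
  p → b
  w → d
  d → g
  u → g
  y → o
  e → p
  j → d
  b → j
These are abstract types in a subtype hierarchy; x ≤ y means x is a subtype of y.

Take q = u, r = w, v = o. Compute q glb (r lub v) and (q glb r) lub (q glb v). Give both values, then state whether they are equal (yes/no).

r lub v = g, so q glb (r lub v) = u glb g = u.
q glb r = x and q glb v = e, so (q glb r) lub (q glb v) = x lub e = x.
Equal: no.

u; x; no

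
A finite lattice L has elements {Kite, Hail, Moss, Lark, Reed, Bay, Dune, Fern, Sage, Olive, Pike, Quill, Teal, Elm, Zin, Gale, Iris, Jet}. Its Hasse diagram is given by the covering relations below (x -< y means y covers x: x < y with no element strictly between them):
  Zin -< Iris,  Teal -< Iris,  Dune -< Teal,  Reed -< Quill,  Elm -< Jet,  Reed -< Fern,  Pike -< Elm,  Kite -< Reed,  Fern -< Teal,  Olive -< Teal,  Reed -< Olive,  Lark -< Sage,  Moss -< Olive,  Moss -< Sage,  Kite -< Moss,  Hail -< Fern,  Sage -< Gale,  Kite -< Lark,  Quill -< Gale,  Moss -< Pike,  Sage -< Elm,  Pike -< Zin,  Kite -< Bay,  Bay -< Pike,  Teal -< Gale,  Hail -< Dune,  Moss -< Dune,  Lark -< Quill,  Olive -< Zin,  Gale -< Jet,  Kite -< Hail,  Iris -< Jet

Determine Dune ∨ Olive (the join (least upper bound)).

Common upper bounds of {Dune, Olive}: Gale, Iris, Jet, Teal.
The least among these is Teal.

Teal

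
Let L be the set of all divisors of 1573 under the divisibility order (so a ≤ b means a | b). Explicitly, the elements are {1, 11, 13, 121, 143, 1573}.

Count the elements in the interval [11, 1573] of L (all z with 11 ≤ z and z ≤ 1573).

The interval [11, 1573] = {11, 121, 143, 1573}, which has 4 elements.

4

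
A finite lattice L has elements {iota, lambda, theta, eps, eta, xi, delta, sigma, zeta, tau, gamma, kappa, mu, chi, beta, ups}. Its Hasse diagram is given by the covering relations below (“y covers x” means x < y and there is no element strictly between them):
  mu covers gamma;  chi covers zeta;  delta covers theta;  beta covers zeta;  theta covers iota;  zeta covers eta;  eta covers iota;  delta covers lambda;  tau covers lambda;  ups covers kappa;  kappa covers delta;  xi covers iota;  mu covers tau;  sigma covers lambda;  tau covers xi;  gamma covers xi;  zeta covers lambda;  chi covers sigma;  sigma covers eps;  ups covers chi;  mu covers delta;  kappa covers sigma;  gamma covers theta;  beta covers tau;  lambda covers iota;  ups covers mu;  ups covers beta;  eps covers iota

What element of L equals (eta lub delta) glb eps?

eps

eta ∨ delta = ups
ups ∧ eps = eps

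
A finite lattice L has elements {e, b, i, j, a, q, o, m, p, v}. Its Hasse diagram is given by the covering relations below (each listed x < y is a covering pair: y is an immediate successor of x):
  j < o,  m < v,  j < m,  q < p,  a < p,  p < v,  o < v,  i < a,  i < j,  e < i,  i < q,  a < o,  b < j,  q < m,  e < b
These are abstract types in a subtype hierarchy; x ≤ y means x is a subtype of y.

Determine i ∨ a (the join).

a

Common upper bounds of {i, a}: a, o, p, v.
The least among these is a.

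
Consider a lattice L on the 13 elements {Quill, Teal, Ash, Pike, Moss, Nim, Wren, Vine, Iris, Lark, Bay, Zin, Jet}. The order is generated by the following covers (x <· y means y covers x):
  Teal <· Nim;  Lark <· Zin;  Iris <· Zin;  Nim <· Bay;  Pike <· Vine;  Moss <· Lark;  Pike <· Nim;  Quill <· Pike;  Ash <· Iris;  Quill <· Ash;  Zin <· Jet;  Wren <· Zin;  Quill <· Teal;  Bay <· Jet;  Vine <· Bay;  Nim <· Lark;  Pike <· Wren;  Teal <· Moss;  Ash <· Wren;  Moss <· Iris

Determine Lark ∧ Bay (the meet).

Nim

Common lower bounds of {Lark, Bay}: Nim, Pike, Quill, Teal.
The greatest among these is Nim.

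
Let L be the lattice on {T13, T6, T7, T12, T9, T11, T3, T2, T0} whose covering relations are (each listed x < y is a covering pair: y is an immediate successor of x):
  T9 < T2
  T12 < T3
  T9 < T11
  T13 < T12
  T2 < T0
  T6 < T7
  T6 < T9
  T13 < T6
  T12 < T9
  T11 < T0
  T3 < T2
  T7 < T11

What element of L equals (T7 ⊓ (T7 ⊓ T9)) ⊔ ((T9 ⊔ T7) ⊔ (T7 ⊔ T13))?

T7 ∧ T9 = T6
T7 ∧ T6 = T6
T9 ∨ T7 = T11
T7 ∨ T13 = T7
T11 ∨ T7 = T11
T6 ∨ T11 = T11

T11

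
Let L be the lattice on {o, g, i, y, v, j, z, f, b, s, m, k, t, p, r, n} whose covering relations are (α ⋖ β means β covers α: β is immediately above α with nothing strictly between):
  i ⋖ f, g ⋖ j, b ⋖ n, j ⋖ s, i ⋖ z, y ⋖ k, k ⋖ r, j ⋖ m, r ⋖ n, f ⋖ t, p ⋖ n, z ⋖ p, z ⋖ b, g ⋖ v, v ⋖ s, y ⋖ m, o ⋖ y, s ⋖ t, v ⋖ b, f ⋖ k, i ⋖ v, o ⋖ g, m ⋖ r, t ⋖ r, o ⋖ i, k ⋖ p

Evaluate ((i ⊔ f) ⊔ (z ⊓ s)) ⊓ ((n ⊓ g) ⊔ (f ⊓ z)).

i ∨ f = f
z ∧ s = i
f ∨ i = f
n ∧ g = g
f ∧ z = i
g ∨ i = v
f ∧ v = i

i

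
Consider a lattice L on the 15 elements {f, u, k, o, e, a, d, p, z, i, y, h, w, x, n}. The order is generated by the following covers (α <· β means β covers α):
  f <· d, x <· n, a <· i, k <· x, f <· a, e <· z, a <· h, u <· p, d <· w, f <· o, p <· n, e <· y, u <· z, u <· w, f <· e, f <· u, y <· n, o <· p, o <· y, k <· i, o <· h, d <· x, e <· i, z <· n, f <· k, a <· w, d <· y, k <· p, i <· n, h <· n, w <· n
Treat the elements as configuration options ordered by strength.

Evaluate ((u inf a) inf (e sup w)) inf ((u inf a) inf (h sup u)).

f

u ∧ a = f
e ∨ w = n
f ∧ n = f
u ∧ a = f
h ∨ u = n
f ∧ n = f
f ∧ f = f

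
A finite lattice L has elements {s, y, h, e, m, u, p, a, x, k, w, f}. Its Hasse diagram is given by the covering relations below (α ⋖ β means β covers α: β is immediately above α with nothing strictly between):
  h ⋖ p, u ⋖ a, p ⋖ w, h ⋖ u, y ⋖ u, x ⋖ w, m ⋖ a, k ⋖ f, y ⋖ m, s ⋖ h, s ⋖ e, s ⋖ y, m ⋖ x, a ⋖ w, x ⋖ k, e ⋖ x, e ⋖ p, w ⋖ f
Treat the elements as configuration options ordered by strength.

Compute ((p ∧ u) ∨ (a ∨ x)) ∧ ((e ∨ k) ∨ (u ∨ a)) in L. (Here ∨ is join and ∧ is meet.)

w

p ∧ u = h
a ∨ x = w
h ∨ w = w
e ∨ k = k
u ∨ a = a
k ∨ a = f
w ∧ f = w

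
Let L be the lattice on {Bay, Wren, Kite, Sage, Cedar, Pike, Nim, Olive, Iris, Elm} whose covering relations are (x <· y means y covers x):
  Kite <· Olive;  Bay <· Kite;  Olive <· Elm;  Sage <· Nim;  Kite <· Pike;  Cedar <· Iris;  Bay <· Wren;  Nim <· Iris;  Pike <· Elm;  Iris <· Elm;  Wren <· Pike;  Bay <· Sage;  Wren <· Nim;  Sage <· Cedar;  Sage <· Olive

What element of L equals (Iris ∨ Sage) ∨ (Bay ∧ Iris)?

Iris ∨ Sage = Iris
Bay ∧ Iris = Bay
Iris ∨ Bay = Iris

Iris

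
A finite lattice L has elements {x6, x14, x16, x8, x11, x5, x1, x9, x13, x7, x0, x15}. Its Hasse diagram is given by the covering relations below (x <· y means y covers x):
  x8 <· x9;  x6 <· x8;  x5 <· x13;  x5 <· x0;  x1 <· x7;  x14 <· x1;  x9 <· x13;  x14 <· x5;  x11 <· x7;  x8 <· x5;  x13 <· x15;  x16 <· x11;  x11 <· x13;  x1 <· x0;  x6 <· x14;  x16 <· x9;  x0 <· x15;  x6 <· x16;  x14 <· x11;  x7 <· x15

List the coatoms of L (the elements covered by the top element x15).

x0, x13, x7

The coatoms are exactly the elements covered by x15: x0, x13, x7.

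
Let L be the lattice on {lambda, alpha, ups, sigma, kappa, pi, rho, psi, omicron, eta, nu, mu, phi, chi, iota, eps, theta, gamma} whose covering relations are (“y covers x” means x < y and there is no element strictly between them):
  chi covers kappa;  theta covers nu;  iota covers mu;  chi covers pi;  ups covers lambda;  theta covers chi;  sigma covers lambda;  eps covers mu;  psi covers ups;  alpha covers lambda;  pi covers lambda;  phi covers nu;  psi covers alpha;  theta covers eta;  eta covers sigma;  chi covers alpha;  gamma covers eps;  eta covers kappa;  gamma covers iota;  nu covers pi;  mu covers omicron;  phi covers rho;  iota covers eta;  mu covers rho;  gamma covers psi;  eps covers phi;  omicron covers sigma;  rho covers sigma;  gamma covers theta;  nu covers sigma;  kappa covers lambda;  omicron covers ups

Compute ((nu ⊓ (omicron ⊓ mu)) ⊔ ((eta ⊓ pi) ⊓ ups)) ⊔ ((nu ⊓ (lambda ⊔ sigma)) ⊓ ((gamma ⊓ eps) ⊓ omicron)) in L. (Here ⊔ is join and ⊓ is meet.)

sigma

omicron ∧ mu = omicron
nu ∧ omicron = sigma
eta ∧ pi = lambda
lambda ∧ ups = lambda
sigma ∨ lambda = sigma
lambda ∨ sigma = sigma
nu ∧ sigma = sigma
gamma ∧ eps = eps
eps ∧ omicron = omicron
sigma ∧ omicron = sigma
sigma ∨ sigma = sigma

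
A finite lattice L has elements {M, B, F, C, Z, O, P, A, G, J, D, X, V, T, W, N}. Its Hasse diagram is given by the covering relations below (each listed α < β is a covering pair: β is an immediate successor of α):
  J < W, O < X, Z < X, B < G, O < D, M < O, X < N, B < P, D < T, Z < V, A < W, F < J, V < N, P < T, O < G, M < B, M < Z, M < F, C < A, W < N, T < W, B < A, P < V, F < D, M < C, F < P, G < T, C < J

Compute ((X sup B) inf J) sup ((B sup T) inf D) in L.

X ∨ B = N
N ∧ J = J
B ∨ T = T
T ∧ D = D
J ∨ D = W

W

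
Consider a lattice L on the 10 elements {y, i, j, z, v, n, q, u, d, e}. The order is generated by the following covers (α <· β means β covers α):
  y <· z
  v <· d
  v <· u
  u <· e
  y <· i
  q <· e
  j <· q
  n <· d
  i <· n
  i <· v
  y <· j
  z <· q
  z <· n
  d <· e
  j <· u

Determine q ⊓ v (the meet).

Common lower bounds of {q, v}: y.
The greatest among these is y.

y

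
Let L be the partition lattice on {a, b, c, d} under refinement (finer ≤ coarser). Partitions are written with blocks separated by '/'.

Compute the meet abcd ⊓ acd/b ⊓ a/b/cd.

Common lower bounds of {abcd, acd/b, a/b/cd}: a/b/c/d, a/b/cd.
The greatest among these is a/b/cd.

a/b/cd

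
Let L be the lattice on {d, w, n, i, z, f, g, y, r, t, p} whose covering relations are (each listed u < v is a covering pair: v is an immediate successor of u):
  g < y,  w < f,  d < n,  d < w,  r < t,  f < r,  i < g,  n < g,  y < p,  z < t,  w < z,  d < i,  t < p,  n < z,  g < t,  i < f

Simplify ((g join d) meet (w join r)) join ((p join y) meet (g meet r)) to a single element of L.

g ∨ d = g
w ∨ r = r
g ∧ r = i
p ∨ y = p
g ∧ r = i
p ∧ i = i
i ∨ i = i

i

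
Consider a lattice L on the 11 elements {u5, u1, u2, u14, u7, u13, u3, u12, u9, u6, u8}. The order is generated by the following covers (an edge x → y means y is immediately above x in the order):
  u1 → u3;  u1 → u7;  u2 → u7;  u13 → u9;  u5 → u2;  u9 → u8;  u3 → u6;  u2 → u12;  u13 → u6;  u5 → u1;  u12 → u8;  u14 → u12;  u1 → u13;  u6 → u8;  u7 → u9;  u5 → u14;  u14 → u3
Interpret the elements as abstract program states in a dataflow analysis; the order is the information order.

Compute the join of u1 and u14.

u3

Common upper bounds of {u1, u14}: u3, u6, u8.
The least among these is u3.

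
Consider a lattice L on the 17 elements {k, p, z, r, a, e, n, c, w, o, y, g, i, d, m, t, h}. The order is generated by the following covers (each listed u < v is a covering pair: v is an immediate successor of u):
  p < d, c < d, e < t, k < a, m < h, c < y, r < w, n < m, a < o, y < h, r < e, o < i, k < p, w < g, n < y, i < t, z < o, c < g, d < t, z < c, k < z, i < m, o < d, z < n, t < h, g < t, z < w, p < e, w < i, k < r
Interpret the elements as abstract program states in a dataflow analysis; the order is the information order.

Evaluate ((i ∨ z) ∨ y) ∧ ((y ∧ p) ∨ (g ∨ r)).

g

i ∨ z = i
i ∨ y = h
y ∧ p = k
g ∨ r = g
k ∨ g = g
h ∧ g = g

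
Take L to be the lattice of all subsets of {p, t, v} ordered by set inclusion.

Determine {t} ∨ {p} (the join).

{p,t}

Under ⊆, join is union: {t} ∪ {p} = {p,t}.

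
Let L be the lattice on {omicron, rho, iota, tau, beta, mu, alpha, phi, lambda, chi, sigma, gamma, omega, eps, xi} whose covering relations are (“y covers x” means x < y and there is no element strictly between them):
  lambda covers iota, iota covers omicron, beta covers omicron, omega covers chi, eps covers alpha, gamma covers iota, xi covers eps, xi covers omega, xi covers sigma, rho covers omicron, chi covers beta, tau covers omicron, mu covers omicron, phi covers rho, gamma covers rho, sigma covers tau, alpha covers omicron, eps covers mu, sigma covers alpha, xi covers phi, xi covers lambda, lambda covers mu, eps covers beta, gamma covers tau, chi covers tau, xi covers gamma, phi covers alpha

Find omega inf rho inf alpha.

Common lower bounds of {omega, rho, alpha}: omicron.
The greatest among these is omicron.

omicron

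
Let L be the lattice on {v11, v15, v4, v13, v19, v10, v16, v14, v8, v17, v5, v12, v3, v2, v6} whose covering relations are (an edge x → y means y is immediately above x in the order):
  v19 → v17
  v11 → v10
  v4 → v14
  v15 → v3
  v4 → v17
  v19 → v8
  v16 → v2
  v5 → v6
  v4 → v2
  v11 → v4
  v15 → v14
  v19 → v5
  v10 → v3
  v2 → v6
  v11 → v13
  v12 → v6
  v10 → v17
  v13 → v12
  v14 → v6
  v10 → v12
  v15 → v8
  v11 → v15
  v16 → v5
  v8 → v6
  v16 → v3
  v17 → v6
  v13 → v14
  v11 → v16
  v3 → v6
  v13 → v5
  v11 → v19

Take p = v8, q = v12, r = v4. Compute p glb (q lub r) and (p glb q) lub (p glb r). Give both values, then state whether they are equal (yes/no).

q lub r = v6, so p glb (q lub r) = v8 glb v6 = v8.
p glb q = v11 and p glb r = v11, so (p glb q) lub (p glb r) = v11 lub v11 = v11.
Equal: no.

v8; v11; no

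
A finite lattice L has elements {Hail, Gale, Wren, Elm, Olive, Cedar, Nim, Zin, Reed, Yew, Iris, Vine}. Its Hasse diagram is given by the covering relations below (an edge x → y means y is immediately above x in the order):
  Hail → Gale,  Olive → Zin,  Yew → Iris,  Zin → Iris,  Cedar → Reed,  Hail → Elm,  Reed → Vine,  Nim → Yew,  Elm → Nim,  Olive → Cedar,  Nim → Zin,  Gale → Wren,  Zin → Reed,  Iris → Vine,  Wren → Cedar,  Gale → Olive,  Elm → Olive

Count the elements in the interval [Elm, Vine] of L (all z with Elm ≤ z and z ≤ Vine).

The interval [Elm, Vine] = {Cedar, Elm, Iris, Nim, Olive, Reed, Vine, Yew, Zin}, which has 9 elements.

9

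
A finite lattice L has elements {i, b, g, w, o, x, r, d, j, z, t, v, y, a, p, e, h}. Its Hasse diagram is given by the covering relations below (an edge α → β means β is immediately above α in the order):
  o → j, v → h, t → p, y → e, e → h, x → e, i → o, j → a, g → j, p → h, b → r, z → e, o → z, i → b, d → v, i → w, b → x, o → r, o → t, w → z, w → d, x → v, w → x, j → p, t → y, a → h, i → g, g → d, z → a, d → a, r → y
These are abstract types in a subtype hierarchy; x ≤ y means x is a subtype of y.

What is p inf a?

Common lower bounds of {p, a}: g, i, j, o.
The greatest among these is j.

j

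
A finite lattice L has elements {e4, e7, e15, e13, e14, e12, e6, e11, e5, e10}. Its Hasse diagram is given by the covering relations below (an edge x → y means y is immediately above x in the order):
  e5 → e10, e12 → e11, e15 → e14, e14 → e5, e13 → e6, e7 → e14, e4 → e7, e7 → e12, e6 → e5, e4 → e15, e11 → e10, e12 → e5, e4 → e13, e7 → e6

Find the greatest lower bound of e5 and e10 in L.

e5

Common lower bounds of {e5, e10}: e12, e13, e14, e15, e4, e5, e6, e7.
The greatest among these is e5.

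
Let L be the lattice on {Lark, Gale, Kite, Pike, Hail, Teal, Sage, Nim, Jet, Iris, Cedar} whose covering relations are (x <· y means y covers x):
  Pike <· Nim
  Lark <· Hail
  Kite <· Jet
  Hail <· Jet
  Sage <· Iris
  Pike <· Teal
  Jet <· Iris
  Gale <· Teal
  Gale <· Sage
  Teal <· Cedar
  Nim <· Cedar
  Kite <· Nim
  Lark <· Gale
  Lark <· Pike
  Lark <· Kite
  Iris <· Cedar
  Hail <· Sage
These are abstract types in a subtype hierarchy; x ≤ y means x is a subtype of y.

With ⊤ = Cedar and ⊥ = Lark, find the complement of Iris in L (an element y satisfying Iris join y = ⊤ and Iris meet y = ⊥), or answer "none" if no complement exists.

Pike

Need y with Iris ∨ y = Cedar and Iris ∧ y = Lark.
Checking each element gives: Pike.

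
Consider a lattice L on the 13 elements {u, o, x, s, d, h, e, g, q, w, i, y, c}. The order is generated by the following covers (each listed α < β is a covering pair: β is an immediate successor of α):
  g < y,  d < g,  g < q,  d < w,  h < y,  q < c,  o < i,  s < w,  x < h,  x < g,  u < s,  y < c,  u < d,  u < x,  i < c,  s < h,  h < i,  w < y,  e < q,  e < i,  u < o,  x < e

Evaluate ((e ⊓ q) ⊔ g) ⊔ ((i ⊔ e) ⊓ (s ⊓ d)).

e ∧ q = e
e ∨ g = q
i ∨ e = i
s ∧ d = u
i ∧ u = u
q ∨ u = q

q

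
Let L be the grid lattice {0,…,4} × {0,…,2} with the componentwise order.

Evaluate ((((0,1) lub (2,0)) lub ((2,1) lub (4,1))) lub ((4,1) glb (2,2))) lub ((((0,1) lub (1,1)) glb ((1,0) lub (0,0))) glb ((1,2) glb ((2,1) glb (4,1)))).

(4,1)

(0,1) ∨ (2,0) = (2,1)
(2,1) ∨ (4,1) = (4,1)
(2,1) ∨ (4,1) = (4,1)
(4,1) ∧ (2,2) = (2,1)
(4,1) ∨ (2,1) = (4,1)
(0,1) ∨ (1,1) = (1,1)
(1,0) ∨ (0,0) = (1,0)
(1,1) ∧ (1,0) = (1,0)
(2,1) ∧ (4,1) = (2,1)
(1,2) ∧ (2,1) = (1,1)
(1,0) ∧ (1,1) = (1,0)
(4,1) ∨ (1,0) = (4,1)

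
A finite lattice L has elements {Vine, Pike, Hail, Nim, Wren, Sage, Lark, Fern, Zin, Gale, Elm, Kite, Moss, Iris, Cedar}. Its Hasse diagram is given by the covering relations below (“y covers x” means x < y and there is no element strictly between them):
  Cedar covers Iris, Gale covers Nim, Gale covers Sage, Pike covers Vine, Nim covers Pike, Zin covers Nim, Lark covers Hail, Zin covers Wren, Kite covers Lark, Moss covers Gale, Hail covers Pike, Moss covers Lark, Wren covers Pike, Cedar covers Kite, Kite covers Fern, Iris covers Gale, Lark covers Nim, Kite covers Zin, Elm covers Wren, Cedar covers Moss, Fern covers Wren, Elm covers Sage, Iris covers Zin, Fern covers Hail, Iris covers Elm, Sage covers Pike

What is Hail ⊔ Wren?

Common upper bounds of {Hail, Wren}: Cedar, Fern, Kite.
The least among these is Fern.

Fern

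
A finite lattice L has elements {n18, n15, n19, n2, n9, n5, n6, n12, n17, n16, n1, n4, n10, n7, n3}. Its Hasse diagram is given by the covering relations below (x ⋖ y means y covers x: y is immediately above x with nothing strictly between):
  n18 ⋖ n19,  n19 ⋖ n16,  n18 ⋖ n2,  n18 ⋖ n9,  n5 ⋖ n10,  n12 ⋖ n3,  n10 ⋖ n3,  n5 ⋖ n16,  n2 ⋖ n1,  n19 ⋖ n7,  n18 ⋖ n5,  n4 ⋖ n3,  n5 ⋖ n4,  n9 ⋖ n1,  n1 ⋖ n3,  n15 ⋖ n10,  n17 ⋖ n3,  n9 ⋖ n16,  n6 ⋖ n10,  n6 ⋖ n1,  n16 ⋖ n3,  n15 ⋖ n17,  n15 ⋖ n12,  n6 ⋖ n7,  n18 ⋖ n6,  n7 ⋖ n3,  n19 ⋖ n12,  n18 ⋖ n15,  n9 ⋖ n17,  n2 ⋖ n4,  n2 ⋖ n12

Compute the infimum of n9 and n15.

n18

Common lower bounds of {n9, n15}: n18.
The greatest among these is n18.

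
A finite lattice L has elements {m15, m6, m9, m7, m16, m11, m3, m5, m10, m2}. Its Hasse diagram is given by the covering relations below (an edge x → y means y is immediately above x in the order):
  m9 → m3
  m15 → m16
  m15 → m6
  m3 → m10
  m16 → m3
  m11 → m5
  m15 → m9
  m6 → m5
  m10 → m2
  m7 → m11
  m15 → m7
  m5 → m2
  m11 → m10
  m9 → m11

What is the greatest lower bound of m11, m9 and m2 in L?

m9

Common lower bounds of {m11, m9, m2}: m15, m9.
The greatest among these is m9.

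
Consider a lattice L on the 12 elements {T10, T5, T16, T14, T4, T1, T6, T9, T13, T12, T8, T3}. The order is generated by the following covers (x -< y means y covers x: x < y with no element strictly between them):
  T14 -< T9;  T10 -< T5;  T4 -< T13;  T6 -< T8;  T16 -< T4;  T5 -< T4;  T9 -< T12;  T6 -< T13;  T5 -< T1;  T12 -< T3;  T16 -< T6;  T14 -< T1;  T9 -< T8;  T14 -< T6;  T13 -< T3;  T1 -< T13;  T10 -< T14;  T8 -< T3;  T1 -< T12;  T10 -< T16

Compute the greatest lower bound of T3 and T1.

T1

Common lower bounds of {T3, T1}: T1, T10, T14, T5.
The greatest among these is T1.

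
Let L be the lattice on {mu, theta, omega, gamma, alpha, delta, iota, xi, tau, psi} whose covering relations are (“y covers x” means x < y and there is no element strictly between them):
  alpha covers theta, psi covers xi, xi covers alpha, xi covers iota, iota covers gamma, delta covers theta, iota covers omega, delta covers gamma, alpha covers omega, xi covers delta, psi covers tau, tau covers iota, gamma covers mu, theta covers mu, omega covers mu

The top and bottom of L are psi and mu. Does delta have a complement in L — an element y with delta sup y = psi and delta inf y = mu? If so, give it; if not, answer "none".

none

For every candidate y, either delta ∨ y ≠ psi or delta ∧ y ≠ mu; no complement exists.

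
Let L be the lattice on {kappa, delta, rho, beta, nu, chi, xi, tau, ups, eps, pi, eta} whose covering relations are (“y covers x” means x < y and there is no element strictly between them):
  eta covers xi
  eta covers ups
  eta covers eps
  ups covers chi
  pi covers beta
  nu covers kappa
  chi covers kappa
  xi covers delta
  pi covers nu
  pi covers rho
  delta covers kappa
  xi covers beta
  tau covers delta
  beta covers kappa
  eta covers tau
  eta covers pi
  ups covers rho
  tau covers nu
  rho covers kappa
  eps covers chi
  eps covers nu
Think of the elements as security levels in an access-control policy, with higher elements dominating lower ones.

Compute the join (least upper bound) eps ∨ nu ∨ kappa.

Common upper bounds of {eps, nu, kappa}: eps, eta.
The least among these is eps.

eps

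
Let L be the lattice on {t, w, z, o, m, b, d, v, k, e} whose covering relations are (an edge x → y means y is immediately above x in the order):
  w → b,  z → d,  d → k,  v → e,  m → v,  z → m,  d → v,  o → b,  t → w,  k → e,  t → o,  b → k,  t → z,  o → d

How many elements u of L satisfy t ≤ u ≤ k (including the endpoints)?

The interval [t, k] = {b, d, k, o, t, w, z}, which has 7 elements.

7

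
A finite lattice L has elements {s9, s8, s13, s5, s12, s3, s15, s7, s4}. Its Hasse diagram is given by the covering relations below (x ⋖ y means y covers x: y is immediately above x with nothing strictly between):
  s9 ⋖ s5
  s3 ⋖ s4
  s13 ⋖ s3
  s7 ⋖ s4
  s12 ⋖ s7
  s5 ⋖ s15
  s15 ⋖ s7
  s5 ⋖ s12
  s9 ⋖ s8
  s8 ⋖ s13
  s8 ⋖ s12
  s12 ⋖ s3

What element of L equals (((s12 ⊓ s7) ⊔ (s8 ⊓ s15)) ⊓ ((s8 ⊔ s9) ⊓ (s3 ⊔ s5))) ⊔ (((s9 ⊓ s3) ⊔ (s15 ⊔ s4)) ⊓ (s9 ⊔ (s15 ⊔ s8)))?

s12 ∧ s7 = s12
s8 ∧ s15 = s9
s12 ∨ s9 = s12
s8 ∨ s9 = s8
s3 ∨ s5 = s3
s8 ∧ s3 = s8
s12 ∧ s8 = s8
s9 ∧ s3 = s9
s15 ∨ s4 = s4
s9 ∨ s4 = s4
s15 ∨ s8 = s7
s9 ∨ s7 = s7
s4 ∧ s7 = s7
s8 ∨ s7 = s7

s7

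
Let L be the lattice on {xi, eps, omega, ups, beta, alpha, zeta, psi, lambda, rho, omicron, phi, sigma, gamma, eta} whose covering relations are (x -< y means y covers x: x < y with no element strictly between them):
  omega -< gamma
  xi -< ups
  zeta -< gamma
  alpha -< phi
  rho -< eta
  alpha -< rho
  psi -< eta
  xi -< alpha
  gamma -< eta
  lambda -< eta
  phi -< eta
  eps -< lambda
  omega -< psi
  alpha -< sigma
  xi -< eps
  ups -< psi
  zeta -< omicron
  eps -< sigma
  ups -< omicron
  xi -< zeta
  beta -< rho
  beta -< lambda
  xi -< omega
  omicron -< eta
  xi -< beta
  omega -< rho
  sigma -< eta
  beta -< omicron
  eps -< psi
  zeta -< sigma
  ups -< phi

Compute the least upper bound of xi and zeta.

Common upper bounds of {xi, zeta}: eta, gamma, omicron, sigma, zeta.
The least among these is zeta.

zeta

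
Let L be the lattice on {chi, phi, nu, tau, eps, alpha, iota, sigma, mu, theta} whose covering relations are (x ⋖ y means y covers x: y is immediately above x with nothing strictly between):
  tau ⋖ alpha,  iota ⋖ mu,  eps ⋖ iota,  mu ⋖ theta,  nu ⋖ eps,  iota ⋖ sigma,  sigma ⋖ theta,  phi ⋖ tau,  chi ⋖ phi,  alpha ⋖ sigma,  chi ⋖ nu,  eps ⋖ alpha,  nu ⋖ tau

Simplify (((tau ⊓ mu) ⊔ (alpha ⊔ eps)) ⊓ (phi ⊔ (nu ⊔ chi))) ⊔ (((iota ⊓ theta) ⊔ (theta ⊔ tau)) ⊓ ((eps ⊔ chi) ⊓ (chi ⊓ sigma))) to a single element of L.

tau ∧ mu = nu
alpha ∨ eps = alpha
nu ∨ alpha = alpha
nu ∨ chi = nu
phi ∨ nu = tau
alpha ∧ tau = tau
iota ∧ theta = iota
theta ∨ tau = theta
iota ∨ theta = theta
eps ∨ chi = eps
chi ∧ sigma = chi
eps ∧ chi = chi
theta ∧ chi = chi
tau ∨ chi = tau

tau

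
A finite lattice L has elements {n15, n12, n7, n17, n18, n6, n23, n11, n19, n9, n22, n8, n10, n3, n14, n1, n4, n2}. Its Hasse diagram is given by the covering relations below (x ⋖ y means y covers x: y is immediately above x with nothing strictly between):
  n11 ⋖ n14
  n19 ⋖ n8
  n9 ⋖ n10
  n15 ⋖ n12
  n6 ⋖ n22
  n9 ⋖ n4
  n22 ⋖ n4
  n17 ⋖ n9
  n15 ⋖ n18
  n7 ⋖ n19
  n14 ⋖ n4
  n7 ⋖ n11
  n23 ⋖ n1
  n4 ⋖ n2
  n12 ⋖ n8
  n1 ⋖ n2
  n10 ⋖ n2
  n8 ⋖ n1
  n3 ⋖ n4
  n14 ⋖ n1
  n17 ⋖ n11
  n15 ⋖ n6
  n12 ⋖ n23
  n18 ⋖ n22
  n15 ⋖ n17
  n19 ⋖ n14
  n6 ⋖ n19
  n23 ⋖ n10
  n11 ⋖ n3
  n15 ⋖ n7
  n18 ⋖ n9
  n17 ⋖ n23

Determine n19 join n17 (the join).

Common upper bounds of {n19, n17}: n1, n14, n2, n4.
The least among these is n14.

n14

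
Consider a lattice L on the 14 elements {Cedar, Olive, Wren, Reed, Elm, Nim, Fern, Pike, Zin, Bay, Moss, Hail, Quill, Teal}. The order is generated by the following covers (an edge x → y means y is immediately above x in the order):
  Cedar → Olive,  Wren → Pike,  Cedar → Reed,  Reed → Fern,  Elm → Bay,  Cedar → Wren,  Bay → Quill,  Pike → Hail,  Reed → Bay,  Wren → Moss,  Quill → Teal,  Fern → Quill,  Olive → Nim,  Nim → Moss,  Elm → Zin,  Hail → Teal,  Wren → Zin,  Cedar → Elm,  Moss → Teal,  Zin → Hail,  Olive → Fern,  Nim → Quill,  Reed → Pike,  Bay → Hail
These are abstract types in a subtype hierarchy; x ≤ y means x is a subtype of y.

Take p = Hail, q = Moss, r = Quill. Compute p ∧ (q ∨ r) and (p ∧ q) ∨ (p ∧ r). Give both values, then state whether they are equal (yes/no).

Hail; Hail; yes

q ∨ r = Teal, so p ∧ (q ∨ r) = Hail ∧ Teal = Hail.
p ∧ q = Wren and p ∧ r = Bay, so (p ∧ q) ∨ (p ∧ r) = Wren ∨ Bay = Hail.
Equal: yes.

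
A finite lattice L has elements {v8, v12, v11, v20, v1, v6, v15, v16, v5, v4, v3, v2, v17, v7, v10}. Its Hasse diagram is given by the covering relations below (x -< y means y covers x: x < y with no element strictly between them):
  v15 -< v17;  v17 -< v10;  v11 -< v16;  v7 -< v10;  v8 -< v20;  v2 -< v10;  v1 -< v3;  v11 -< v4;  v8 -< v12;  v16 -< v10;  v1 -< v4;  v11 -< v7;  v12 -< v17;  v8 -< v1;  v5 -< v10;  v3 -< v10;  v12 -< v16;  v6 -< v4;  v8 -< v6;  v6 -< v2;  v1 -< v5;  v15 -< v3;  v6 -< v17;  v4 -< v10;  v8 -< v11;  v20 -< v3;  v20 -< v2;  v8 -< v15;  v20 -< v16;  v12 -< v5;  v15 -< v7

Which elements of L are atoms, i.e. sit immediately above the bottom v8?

v1, v11, v12, v15, v20, v6

The atoms are exactly the elements that cover v8: v1, v11, v12, v15, v20, v6.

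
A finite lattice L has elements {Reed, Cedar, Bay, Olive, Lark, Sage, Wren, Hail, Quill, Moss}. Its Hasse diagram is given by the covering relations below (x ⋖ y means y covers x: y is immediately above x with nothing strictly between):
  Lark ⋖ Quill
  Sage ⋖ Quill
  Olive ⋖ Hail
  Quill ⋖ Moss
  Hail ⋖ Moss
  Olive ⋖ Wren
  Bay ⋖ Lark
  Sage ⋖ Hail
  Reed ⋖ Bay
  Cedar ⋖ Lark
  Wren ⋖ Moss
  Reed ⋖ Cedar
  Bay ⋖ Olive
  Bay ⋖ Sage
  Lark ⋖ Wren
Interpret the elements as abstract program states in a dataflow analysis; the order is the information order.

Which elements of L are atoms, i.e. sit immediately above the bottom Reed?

Bay, Cedar

The atoms are exactly the elements that cover Reed: Bay, Cedar.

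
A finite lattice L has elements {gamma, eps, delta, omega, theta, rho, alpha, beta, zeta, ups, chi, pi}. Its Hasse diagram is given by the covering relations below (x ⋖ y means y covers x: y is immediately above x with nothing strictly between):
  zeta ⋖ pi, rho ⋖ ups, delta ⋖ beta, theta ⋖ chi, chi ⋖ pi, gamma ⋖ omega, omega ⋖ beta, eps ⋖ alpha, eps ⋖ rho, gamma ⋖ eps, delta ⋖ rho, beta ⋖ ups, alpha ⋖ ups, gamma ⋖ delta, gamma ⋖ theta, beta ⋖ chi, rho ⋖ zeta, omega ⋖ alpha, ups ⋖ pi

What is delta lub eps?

rho

Common upper bounds of {delta, eps}: pi, rho, ups, zeta.
The least among these is rho.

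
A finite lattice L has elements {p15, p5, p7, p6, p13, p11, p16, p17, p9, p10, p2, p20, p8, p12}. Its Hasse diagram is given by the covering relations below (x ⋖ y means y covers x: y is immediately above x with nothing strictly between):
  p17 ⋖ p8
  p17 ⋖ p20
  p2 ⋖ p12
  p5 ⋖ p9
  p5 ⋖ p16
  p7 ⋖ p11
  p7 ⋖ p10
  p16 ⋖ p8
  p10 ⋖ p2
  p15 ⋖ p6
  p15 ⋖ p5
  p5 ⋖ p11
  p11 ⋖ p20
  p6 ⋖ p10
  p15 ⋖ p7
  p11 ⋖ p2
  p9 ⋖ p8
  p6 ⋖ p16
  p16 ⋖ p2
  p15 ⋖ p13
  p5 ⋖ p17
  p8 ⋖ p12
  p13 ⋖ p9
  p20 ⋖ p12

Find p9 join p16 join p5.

p8

Common upper bounds of {p9, p16, p5}: p12, p8.
The least among these is p8.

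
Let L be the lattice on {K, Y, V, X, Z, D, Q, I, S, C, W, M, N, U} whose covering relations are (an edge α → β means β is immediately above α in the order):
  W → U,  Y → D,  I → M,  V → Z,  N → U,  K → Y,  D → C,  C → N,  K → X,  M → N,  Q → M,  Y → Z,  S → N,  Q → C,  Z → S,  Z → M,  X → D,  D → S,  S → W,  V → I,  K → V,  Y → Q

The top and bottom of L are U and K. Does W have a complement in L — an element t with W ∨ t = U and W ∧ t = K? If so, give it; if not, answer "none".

none

For every candidate t, either W ∨ t ≠ U or W ∧ t ≠ K; no complement exists.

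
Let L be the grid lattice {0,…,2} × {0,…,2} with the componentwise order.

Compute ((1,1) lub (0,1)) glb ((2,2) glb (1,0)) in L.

(1,0)

(1,1) ∨ (0,1) = (1,1)
(2,2) ∧ (1,0) = (1,0)
(1,1) ∧ (1,0) = (1,0)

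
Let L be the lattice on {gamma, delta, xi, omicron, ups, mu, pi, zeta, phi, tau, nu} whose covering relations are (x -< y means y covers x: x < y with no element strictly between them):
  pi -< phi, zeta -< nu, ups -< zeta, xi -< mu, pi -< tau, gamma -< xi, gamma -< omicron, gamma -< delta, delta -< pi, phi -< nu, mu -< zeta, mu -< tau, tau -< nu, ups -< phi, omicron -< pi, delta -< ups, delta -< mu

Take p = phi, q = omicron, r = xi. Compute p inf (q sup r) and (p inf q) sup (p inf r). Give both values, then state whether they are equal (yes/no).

q sup r = tau, so p inf (q sup r) = phi inf tau = pi.
p inf q = omicron and p inf r = gamma, so (p inf q) sup (p inf r) = omicron sup gamma = omicron.
Equal: no.

pi; omicron; no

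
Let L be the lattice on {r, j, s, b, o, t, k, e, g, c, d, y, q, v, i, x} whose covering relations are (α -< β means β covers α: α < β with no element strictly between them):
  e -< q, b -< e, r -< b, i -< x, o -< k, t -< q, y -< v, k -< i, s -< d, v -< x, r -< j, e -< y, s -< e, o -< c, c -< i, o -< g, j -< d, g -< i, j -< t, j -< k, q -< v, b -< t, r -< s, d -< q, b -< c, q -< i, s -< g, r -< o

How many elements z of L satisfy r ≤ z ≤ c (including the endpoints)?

The interval [r, c] = {b, c, o, r}, which has 4 elements.

4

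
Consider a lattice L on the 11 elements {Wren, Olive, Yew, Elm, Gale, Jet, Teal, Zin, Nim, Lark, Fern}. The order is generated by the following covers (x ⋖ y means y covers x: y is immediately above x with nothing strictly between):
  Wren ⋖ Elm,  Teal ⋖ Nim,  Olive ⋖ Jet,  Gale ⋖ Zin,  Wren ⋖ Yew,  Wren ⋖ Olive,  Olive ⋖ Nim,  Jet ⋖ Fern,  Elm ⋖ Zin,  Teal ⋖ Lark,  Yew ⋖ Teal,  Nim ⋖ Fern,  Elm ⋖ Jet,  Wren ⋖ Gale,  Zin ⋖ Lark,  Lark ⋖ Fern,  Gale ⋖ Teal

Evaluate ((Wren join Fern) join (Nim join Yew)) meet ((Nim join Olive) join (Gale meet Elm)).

Wren ∨ Fern = Fern
Nim ∨ Yew = Nim
Fern ∨ Nim = Fern
Nim ∨ Olive = Nim
Gale ∧ Elm = Wren
Nim ∨ Wren = Nim
Fern ∧ Nim = Nim

Nim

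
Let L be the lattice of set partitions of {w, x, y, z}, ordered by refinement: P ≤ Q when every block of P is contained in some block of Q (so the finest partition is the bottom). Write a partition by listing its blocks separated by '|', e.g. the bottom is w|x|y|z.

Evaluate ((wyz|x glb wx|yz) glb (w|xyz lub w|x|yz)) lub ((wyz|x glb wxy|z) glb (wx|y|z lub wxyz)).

wyz|x ∧ wx|yz = w|x|yz
w|xyz ∨ w|x|yz = w|xyz
w|x|yz ∧ w|xyz = w|x|yz
wyz|x ∧ wxy|z = wy|x|z
wx|y|z ∨ wxyz = wxyz
wy|x|z ∧ wxyz = wy|x|z
w|x|yz ∨ wy|x|z = wyz|x

wyz|x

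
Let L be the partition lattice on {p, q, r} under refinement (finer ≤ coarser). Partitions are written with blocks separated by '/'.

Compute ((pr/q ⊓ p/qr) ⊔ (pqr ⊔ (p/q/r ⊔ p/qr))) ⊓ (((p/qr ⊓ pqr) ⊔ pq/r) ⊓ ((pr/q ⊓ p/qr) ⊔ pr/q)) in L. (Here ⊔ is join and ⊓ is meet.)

pr/q

pr/q ∧ p/qr = p/q/r
p/q/r ∨ p/qr = p/qr
pqr ∨ p/qr = pqr
p/q/r ∨ pqr = pqr
p/qr ∧ pqr = p/qr
p/qr ∨ pq/r = pqr
pr/q ∧ p/qr = p/q/r
p/q/r ∨ pr/q = pr/q
pqr ∧ pr/q = pr/q
pqr ∧ pr/q = pr/q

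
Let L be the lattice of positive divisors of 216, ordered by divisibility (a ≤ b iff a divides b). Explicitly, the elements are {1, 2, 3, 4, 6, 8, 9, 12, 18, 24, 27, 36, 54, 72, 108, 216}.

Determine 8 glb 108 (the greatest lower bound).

4

In the divisibility order, the meet is the greatest common divisor: gcd(8, 108) = 4.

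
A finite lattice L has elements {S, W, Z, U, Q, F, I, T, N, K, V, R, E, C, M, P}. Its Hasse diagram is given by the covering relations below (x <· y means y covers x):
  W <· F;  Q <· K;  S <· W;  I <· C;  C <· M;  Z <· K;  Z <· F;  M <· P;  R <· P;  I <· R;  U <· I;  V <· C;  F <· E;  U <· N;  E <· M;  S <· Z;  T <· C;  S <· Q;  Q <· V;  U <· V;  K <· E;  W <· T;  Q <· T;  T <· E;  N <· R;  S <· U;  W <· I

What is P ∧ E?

E

Common lower bounds of {P, E}: E, F, K, Q, S, T, W, Z.
The greatest among these is E.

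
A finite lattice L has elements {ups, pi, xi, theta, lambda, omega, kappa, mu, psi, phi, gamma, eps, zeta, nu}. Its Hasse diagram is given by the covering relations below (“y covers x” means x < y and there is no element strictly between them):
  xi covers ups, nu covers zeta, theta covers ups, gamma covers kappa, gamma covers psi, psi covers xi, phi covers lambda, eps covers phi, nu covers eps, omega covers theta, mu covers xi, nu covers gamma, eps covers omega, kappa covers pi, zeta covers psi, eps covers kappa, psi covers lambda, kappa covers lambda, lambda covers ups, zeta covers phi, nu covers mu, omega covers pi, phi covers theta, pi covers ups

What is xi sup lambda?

Common upper bounds of {xi, lambda}: gamma, nu, psi, zeta.
The least among these is psi.

psi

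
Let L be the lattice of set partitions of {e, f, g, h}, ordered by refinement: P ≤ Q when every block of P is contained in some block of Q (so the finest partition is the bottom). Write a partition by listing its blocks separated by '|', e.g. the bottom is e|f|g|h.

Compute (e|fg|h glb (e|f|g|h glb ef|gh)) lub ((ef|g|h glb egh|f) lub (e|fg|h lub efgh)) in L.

e|f|g|h ∧ ef|gh = e|f|g|h
e|fg|h ∧ e|f|g|h = e|f|g|h
ef|g|h ∧ egh|f = e|f|g|h
e|fg|h ∨ efgh = efgh
e|f|g|h ∨ efgh = efgh
e|f|g|h ∨ efgh = efgh

efgh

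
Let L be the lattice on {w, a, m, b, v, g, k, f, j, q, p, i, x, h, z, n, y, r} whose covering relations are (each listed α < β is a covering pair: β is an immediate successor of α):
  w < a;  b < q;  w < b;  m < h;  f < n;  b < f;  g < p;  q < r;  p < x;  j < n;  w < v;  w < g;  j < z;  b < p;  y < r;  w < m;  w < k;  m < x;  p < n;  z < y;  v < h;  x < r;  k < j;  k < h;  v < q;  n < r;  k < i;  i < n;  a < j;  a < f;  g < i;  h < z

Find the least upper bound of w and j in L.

j

Common upper bounds of {w, j}: j, n, r, y, z.
The least among these is j.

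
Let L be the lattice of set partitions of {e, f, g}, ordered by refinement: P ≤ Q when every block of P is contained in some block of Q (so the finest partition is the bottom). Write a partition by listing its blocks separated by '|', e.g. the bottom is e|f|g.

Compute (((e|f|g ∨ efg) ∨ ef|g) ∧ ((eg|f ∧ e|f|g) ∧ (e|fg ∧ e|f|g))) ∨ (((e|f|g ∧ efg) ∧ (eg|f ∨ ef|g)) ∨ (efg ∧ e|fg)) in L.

e|fg

e|f|g ∨ efg = efg
efg ∨ ef|g = efg
eg|f ∧ e|f|g = e|f|g
e|fg ∧ e|f|g = e|f|g
e|f|g ∧ e|f|g = e|f|g
efg ∧ e|f|g = e|f|g
e|f|g ∧ efg = e|f|g
eg|f ∨ ef|g = efg
e|f|g ∧ efg = e|f|g
efg ∧ e|fg = e|fg
e|f|g ∨ e|fg = e|fg
e|f|g ∨ e|fg = e|fg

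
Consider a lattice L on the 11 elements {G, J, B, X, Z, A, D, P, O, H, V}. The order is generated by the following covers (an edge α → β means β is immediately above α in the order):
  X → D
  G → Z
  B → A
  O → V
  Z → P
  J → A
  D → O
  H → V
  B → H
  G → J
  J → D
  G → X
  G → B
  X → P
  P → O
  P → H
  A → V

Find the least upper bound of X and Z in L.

Common upper bounds of {X, Z}: H, O, P, V.
The least among these is P.

P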